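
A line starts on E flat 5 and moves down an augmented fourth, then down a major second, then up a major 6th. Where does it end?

F flat 5

Down an augmented fourth from Eb5: Bbb4 (6 semitones down).
A major second down from Bbb4 is Abb4.
Up a major sixth from Abb4: Fb5 (9 semitones up).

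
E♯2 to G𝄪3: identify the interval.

major tenth

E to G spans three letter names (E-F-G), plus an octave: a tenth.
Counting semitones, E#2→G##3 is 16, which is the major tenth.
(Equivalently, a compound major third: a major third plus an octave.)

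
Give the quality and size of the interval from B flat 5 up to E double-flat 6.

diminished fourth

B to E spans four letter names (B-C-D-E) — that makes it a fourth of some quality.
A perfect fourth would be 5 semitones; Bb5 to Ebb6 is 4, one semitone narrower, so the interval is diminished.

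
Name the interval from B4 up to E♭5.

B to E spans four letter names (B-C-D-E) — that makes it a fourth of some quality.
B4 to Eb5 spans 4 semitones — one semitone narrower than the perfect fourth (5) — giving a diminished fourth.

d4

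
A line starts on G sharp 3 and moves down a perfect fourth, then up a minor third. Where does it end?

F sharp 3

G#3 down a perfect fourth → D#3 (5 semitones).
Up a minor third from D#3: F#3 (3 semitones up).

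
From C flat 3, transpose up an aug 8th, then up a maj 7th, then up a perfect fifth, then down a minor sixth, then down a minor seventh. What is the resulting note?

B sharp 3

An augmented octave up from Cb3 is C4.
Up a major seventh from C4: B4 (11 semitones up).
B4 up a perfect fifth → F#5 (7 semitones).
F#5 down a minor sixth → A#4 (8 semitones).
Down a minor seventh from A#4: B#3 (10 semitones down).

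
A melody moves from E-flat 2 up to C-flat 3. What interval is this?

minor sixth

E to C spans six letter names (E-F-G-A-B-C) — that makes it a sixth of some quality.
Eb2 to Cb3 is 8 semitones, a half step short of the major sixth (9), so this is minor.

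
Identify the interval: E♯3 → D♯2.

Descending from E#3 to D#2 is the same interval as ascending D#2 to E#3.
D to E spans two letter names (D-E), plus an octave: a ninth.
D#2 to E#3 is 14 semitones, matching the major ninth exactly, so the quality is major.
(Equivalently, a compound major second: a major second plus an octave.)

major 9th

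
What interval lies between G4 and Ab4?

minor 2nd

G to A spans two letter names (G-A) — that makes it a second of some quality.
A major second would be 2 semitones, but G4 to Ab4 is 1 — one semitone narrower, making it a minor second.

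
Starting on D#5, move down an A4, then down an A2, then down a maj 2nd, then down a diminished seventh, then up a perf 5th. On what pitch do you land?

D4

Down an augmented fourth from D#5: A4 (6 semitones down).
Down an augmented second from A4: Gb4 (3 semitones down).
Down a major second from Gb4: Fb4 (2 semitones down).
A diminished seventh down from Fb4 is G3.
A perfect fifth up from G3 is D4.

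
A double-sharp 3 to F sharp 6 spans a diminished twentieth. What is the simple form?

Take out 2 octaves (14 from the number): 20 − 14 = 6.
That makes a diminished twentieth a compound diminished sixth — 2 octaves plus a diminished sixth.

diminished 6th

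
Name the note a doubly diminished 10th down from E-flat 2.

Counting three letter names plus an octave down from E lands on C.
A doubly diminished tenth spans 13 semitones, so from Eb2 the target pitch is C##1.

C-double-sharp 1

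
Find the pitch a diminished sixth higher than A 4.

Counting six letter names up from A lands on F.
A diminished sixth is 7 semitones; 7 semitones up from A4 gives Fb5.

F-flat 5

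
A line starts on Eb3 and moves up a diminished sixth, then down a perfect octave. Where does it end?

A diminished sixth up from Eb3 is Cbb4.
A perfect octave down from Cbb4 is Cbb3.

Cbb3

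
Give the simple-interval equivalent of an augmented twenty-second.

augmented 8th

Take out 2 octaves (14 from the number): 22 − 14 = 8.
Quality carries through unchanged, so the simple form is an augmented octave.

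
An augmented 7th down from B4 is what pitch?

Cb4

Seven letter names down from B: C.
Moving 12 semitones down from B4 (the size of an augmented seventh) reaches Cb4.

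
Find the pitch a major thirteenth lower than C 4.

E flat 2

Six letters down from C (plus an octave) reaches E.
A major thirteenth spans 21 semitones, so from C4 the target pitch is Eb2.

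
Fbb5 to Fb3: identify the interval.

Descending from Fbb5 to Fb3 is the same interval as ascending Fb3 to Fbb5.
F to F is the same letter name, plus 2 octaves: a fifteenth.
The perfect fifteenth is 24 semitones; here we have 23, one semitone narrower: diminished.
(Equivalently, a compound diminished octave: a diminished octave plus an octave.)

diminished 15th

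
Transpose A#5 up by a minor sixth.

F#6

The sixth takes the letter from A up to F.
Moving 8 semitones up from A#5 (the size of a minor sixth) reaches F#6.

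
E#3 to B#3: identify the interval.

E to B spans five letter names (E-F-G-A-B): a fifth.
Counting semitones, E#3→B#3 is 7, which is the perfect fifth.

perfect fifth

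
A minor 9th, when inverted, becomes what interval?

First reduce the compound minor ninth to its simple form, a minor second.
Interval numbers invert to sum to nine: 2 + 7 = 9, so a second inverts to a seventh.
The quality also flips — minor becomes major — giving a major seventh.

M7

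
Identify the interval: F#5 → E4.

major ninth

Descending from F#5 to E4 is the same interval as ascending E4 to F#5.
E to F spans two letter names (E-F), plus an octave: a ninth.
Counting semitones, E4→F#5 is 14, which is the major ninth.
(Equivalently, a compound major second: a major second plus an octave.)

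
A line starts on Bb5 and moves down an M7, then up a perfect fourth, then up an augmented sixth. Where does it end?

D6

Down a major seventh from Bb5: Cb5 (11 semitones down).
A perfect fourth up from Cb5 is Fb5.
An augmented sixth up from Fb5 is D6.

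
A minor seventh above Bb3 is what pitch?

Counting seven letter names up from B lands on A.
Moving 10 semitones up from Bb3 (the size of a minor seventh) reaches Ab4.

Ab4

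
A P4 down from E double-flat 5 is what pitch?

The fourth takes the letter from E down to B.
A perfect fourth spans 5 semitones, so from Ebb5 the target pitch is Bbb4.

B double-flat 4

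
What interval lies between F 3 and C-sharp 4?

augmented 5th

F to C spans five letter names (F-G-A-B-C), so the interval is some kind of fifth.
The perfect fifth is 7 semitones; here we have 8, one semitone wider: augmented.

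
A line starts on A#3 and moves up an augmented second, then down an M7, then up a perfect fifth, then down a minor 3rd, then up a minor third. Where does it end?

G##3

An augmented second up from A#3 is B##3.
Down a major seventh from B##3: C##3 (11 semitones down).
Up a perfect fifth from C##3: G##3 (7 semitones up).
A minor third down from G##3 is E##3.
Up a minor third from E##3: G##3 (3 semitones up).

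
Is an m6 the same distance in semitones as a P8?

8 semitones (minor sixth) vs 12 semitones (perfect octave): not equal.

No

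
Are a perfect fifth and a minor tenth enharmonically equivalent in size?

7 semitones (perfect fifth) vs 15 semitones (minor tenth): not equal.

No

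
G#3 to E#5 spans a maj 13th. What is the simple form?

major 6th

Take out an octave (7 from the number): 13 − 7 = 6.
Quality carries through unchanged, so the simple form is a major sixth.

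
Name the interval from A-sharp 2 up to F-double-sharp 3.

major sixth

A to F spans six letter names (A-B-C-D-E-F), so the interval is some kind of sixth.
Counting semitones, A#2→F##3 is 9, which is the major sixth.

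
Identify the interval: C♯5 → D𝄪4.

diminished 7th

Descending from C#5 to D##4 is the same interval as ascending D##4 to C#5.
D to C spans seven letter names (D-E-F-G-A-B-C) — that makes it a seventh of some quality.
D##4 to C#5 spans 9 semitones — two semitones narrower than the major seventh (11) — giving a diminished seventh.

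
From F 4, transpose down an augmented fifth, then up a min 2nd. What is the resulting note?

C double-flat 4

F4 down an augmented fifth → Bbb3 (8 semitones).
A minor second up from Bbb3 is Cbb4.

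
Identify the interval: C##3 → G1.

Descending from C##3 to G1 is the same interval as ascending G1 to C##3.
G to C spans four letter names (G-A-B-C), plus an octave — that makes it an eleventh of some quality.
The perfect eleventh is 17 semitones; here we have 19, two semitones wider: doubly augmented.
(Equivalently, a compound doubly augmented fourth: a doubly augmented fourth plus an octave.)

doubly augmented eleventh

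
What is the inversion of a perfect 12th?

P4

First reduce the compound perfect twelfth to its simple form, a perfect fifth.
Interval numbers invert to sum to nine: 5 + 4 = 9, so a fifth inverts to a fourth.
Quality inverts too: perfect stays perfect. That makes the inversion a perfect fourth.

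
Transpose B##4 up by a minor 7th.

A##5

Seven letter names up from B: A.
Moving 10 semitones up from B##4 (the size of a minor seventh) reaches A##5.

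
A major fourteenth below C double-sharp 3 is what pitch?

Seven letters down from C (plus an octave) reaches D.
A major fourteenth spans 23 semitones, so from C##3 the target pitch is D#1.

D sharp 1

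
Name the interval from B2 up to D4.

B to D spans three letter names (B-C-D), plus an octave — that makes it a tenth of some quality.
B2 to D4 is 15 semitones, a half step short of the major tenth (16), so this is minor.
(Equivalently, a compound minor third: a minor third plus an octave.)

minor 10th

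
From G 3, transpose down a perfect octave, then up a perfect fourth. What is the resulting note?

A perfect octave down from G3 is G2.
G2 up a perfect fourth → C3 (5 semitones).

C 3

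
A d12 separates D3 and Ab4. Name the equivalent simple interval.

diminished fifth

Subtracting seven from the interval number removes an octave: 12 − 7 = 5.
So a diminished twelfth is an octave plus a diminished fifth. The quality is unchanged.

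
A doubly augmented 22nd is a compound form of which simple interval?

doubly augmented octave

Subtracting seven from the interval number removes an octave: 22 − 14 = 8.
Quality carries through unchanged, so the simple form is a doubly augmented octave.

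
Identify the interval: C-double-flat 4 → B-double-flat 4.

major seventh

C to B spans seven letter names (C-D-E-F-G-A-B), so the interval is some kind of seventh.
The major seventh spans 11 semitones, and Cbb4 to Bbb4 is exactly 11 semitones — so this is a major seventh.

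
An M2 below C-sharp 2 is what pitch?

B 1

The second takes the letter from C down to B.
A major second spans 2 semitones, so from C#2 the target pitch is B1.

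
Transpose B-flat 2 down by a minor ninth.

A 1

Two letters down from B (plus an octave) reaches A.
A minor ninth is 13 semitones; 13 semitones down from Bb2 gives A1.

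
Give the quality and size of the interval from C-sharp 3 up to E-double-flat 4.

dd10

C to E spans three letter names (C-D-E), plus an octave: a tenth.
The major tenth is 16 semitones; here we have 13, three semitones narrower: doubly diminished.
(Equivalently, a compound doubly diminished third: a doubly diminished third plus an octave.)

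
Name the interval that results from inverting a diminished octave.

Interval numbers invert to sum to nine: 8 + 1 = 9, so an octave inverts to a unison.
Quality inverts too: diminished becomes augmented. That makes the inversion an augmented unison.

A1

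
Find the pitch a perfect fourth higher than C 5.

Counting four letter names up from C lands on F.
A perfect fourth is 5 semitones; 5 semitones up from C5 gives F5.

F 5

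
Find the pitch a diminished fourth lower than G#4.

The fourth takes the letter from G down to D.
A diminished fourth spans 4 semitones, so from G#4 the target pitch is D##4.

D##4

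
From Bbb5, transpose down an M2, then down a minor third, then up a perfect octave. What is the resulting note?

Fb6

Down a major second from Bbb5: Abb5 (2 semitones down).
A minor third down from Abb5 is Fb5.
A perfect octave up from Fb5 is Fb6.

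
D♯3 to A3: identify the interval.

d5

D to A spans five letter names (D-E-F-G-A) — that makes it a fifth of some quality.
A perfect fifth would be 7 semitones; D#3 to A3 is 6, one semitone narrower, so the interval is diminished.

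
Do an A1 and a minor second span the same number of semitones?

An augmented unison = 1 semitone = a minor second; enharmonically equal.

Yes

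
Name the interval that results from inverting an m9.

major 7th

First reduce the compound minor ninth to its simple form, a minor second.
Interval numbers invert to sum to nine: 2 + 7 = 9, so a second inverts to a seventh.
And minor becomes major under inversion, so we get a major seventh.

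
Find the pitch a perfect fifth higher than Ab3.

Eb4

The fifth takes the letter from A up to E.
A perfect fifth spans 7 semitones, so from Ab3 the target pitch is Eb4.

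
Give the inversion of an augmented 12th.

First reduce the compound augmented twelfth to its simple form, an augmented fifth.
Interval numbers invert to sum to nine: 5 + 4 = 9, so a fifth inverts to a fourth.
The quality also flips — augmented becomes diminished — giving a diminished fourth.

diminished 4th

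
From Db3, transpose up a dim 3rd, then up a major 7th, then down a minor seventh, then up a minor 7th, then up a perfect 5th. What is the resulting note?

Bbb4

Db3 up a diminished third → Fbb3 (2 semitones).
Fbb3 up a major seventh → Ebb4 (11 semitones).
Down a minor seventh from Ebb4: Fb3 (10 semitones down).
Fb3 up a minor seventh → Ebb4 (10 semitones).
Ebb4 up a perfect fifth → Bbb4 (7 semitones).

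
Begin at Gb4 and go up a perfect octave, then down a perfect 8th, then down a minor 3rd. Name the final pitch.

A perfect octave up from Gb4 is Gb5.
Gb5 down a perfect octave → Gb4 (12 semitones).
Down a minor third from Gb4: Eb4 (3 semitones down).

Eb4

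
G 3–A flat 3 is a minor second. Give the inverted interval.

major 7th

Interval numbers invert to sum to nine: 2 + 7 = 9, so a second inverts to a seventh.
The quality also flips — minor becomes major — giving a major seventh.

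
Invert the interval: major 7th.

minor 2nd

Interval numbers invert to sum to nine: 7 + 2 = 9, so a seventh inverts to a second.
And major becomes minor under inversion, so we get a minor second.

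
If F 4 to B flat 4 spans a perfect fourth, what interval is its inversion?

Interval numbers invert to sum to nine: 4 + 5 = 9, so a fourth inverts to a fifth.
The quality also flips — perfect stays perfect — giving a perfect fifth.

perfect 5th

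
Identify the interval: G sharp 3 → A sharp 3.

G to A spans two letter names (G-A), so the interval is some kind of second.
The major second spans 2 semitones, and G#3 to A#3 is exactly 2 semitones — so this is a major second.

M2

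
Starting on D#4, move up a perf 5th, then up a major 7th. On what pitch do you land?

G##5

D#4 up a perfect fifth → A#4 (7 semitones).
Up a major seventh from A#4: G##5 (11 semitones up).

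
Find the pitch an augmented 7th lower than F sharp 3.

G flat 2

The seventh takes the letter from F down to G.
An augmented seventh spans 12 semitones, so from F#3 the target pitch is Gb2.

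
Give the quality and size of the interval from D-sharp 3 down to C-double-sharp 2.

Descending from D#3 to C##2 is the same interval as ascending C##2 to D#3.
C to D spans two letter names (C-D), plus an octave — that makes it a ninth of some quality.
At 13 semitones, C##2→D#3 falls one short of a major ninth: minor.
(Equivalently, a compound minor second: a minor second plus an octave.)

minor ninth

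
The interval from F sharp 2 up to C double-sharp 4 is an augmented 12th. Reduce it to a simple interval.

augmented fifth

Each octave removed subtracts seven from the number: 12 − 7 = 5.
Quality carries through unchanged, so the simple form is an augmented fifth.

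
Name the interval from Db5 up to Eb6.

major 9th

D to E spans two letter names (D-E), plus an octave, so the interval is some kind of ninth.
Db5 to Eb6 is 14 semitones, matching the major ninth exactly, so the quality is major.
(Equivalently, a compound major second: a major second plus an octave.)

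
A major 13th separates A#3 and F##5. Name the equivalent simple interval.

Subtracting seven from the interval number removes an octave: 13 − 7 = 6.
So a major thirteenth is an octave plus a major sixth. The quality is unchanged.

major 6th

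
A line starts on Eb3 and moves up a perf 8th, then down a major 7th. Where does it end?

Fb3

Up a perfect octave from Eb3: Eb4 (12 semitones up).
A major seventh down from Eb4 is Fb3.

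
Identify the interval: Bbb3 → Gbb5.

m13

B to G spans six letter names (B-C-D-E-F-G), plus an octave — that makes it a thirteenth of some quality.
At 20 semitones, Bbb3→Gbb5 falls one short of a major thirteenth: minor.
(Equivalently, a compound minor sixth: a minor sixth plus an octave.)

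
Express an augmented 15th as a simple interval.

augmented 8th

Take out an octave (7 from the number): 15 − 7 = 8.
Quality carries through unchanged, so the simple form is an augmented octave.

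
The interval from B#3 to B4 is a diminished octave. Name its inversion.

A1

Interval numbers invert to sum to nine: 8 + 1 = 9, so an octave inverts to a unison.
And diminished becomes augmented under inversion, so we get an augmented unison.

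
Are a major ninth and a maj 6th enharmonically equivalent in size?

No

A major ninth spans 14 semitones; a major sixth spans 9 semitones. They differ by 5.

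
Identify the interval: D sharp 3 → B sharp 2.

Descending from D#3 to B#2 is the same interval as ascending B#2 to D#3.
B to D spans three letter names (B-C-D), so the interval is some kind of third.
A major third would be 4 semitones, but B#2 to D#3 is 3 — one semitone narrower, making it a minor third.

minor third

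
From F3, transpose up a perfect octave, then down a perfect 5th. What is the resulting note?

F3 up a perfect octave → F4 (12 semitones).
A perfect fifth down from F4 is Bb3.

Bb3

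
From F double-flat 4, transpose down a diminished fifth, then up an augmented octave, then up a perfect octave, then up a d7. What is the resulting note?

A double-flat 6

Down a diminished fifth from Fbb4: Bbb3 (6 semitones down).
An augmented octave up from Bbb3 is Bb4.
A perfect octave up from Bb4 is Bb5.
A diminished seventh up from Bb5 is Abb6.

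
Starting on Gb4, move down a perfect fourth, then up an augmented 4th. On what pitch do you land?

G4

Gb4 down a perfect fourth → Db4 (5 semitones).
Up an augmented fourth from Db4: G4 (6 semitones up).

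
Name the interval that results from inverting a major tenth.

minor sixth

First reduce the compound major tenth to its simple form, a major third.
The rule of nine gives the new number: 9 − 3 = 6, so a third becomes a sixth.
And major becomes minor under inversion, so we get a minor sixth.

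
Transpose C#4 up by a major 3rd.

E#4

Counting three letter names up from C lands on E.
A major third spans 4 semitones, so from C#4 the target pitch is E#4.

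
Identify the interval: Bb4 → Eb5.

B to E spans four letter names (B-C-D-E): a fourth.
Counting semitones, Bb4→Eb5 is 5, which is the perfect fourth.

perfect 4th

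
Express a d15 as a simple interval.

diminished octave

Subtracting seven from the interval number removes an octave: 15 − 7 = 8.
That makes a diminished fifteenth a compound diminished octave — an octave plus a diminished octave.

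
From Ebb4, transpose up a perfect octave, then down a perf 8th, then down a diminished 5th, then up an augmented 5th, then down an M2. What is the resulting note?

D4

Ebb4 up a perfect octave → Ebb5 (12 semitones).
Ebb5 down a perfect octave → Ebb4 (12 semitones).
A diminished fifth down from Ebb4 is Ab3.
Up an augmented fifth from Ab3: E4 (8 semitones up).
Down a major second from E4: D4 (2 semitones down).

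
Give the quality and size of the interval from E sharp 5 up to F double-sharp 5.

major second

E to F spans two letter names (E-F): a second.
Counting semitones, E#5→F##5 is 2, which is the major second.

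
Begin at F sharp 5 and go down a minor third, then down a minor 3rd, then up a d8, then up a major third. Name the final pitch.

D sharp 6

F#5 down a minor third → D#5 (3 semitones).
Down a minor third from D#5: B#4 (3 semitones down).
Up a diminished octave from B#4: B5 (11 semitones up).
B5 up a major third → D#6 (4 semitones).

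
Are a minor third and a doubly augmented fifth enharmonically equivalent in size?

No

3 semitones (minor third) vs 9 semitones (doubly augmented fifth): not equal.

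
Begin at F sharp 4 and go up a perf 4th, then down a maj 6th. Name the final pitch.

D 4

F#4 up a perfect fourth → B4 (5 semitones).
Down a major sixth from B4: D4 (9 semitones down).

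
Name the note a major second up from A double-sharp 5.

B double-sharp 5

Two letter names up from A: B.
A major second spans 2 semitones, so from A##5 the target pitch is B##5.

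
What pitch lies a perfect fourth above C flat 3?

F flat 3

Four letter names up from C: F.
A perfect fourth is 5 semitones; 5 semitones up from Cb3 gives Fb3.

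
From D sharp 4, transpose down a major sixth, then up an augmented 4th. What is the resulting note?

D#4 down a major sixth → F#3 (9 semitones).
Up an augmented fourth from F#3: B#3 (6 semitones up).

B sharp 3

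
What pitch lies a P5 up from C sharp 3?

G sharp 3

Counting five letter names up from C lands on G.
A perfect fifth is 7 semitones; 7 semitones up from C#3 gives G#3.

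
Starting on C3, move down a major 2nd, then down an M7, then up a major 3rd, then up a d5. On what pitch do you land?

Down a major second from C3: Bb2 (2 semitones down).
Bb2 down a major seventh → Cb2 (11 semitones).
Up a major third from Cb2: Eb2 (4 semitones up).
A diminished fifth up from Eb2 is Bbb2.

Bbb2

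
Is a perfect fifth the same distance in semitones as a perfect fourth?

No

7 semitones (perfect fifth) vs 5 semitones (perfect fourth): not equal.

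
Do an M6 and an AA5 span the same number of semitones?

Yes

Both span 9 semitones: a major sixth and a doubly augmented fifth are the same chromatic distance.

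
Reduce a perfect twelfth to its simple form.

Subtracting seven from the interval number removes an octave: 12 − 7 = 5.
That makes a perfect twelfth a compound perfect fifth — an octave plus a perfect fifth.

P5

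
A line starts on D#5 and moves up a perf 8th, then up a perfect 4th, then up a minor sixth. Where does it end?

D#5 up a perfect octave → D#6 (12 semitones).
D#6 up a perfect fourth → G#6 (5 semitones).
A minor sixth up from G#6 is E7.

E7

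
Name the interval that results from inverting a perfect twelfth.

First reduce the compound perfect twelfth to its simple form, a perfect fifth.
Inverted interval numbers add to nine, so a fifth pairs with a fourth (5 + 4 = 9).
Quality inverts too: perfect stays perfect. That makes the inversion a perfect fourth.

P4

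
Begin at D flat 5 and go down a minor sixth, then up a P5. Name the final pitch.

C 5

A minor sixth down from Db5 is F4.
Up a perfect fifth from F4: C5 (7 semitones up).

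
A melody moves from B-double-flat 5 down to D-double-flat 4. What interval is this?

major thirteenth

Descending from Bbb5 to Dbb4 is the same interval as ascending Dbb4 to Bbb5.
D to B spans six letter names (D-E-F-G-A-B), plus an octave, so the interval is some kind of thirteenth.
Counting semitones, Dbb4→Bbb5 is 21, which is the major thirteenth.
(Equivalently, a compound major sixth: a major sixth plus an octave.)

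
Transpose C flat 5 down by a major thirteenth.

Counting six letter names plus an octave down from C lands on E.
Moving 21 semitones down from Cb5 (the size of a major thirteenth) reaches Ebb3.

E double-flat 3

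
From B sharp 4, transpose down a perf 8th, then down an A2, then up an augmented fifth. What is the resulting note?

E sharp 4

A perfect octave down from B#4 is B#3.
B#3 down an augmented second → A3 (3 semitones).
An augmented fifth up from A3 is E#4.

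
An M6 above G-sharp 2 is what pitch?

E-sharp 3

Counting six letter names up from G lands on E.
A major sixth is 9 semitones; 9 semitones up from G#2 gives E#3.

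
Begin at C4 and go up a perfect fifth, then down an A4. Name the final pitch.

Db4

C4 up a perfect fifth → G4 (7 semitones).
An augmented fourth down from G4 is Db4.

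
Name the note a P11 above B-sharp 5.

Counting four letter names plus an octave up from B lands on E.
Moving 17 semitones up from B#5 (the size of a perfect eleventh) reaches E#7.

E-sharp 7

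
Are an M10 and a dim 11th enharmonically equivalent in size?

A major tenth spans 16 semitones, and a diminished eleventh also spans 16 semitones — they're enharmonic.

Yes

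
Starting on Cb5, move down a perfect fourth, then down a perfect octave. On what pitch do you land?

A perfect fourth down from Cb5 is Gb4.
Down a perfect octave from Gb4: Gb3 (12 semitones down).

Gb3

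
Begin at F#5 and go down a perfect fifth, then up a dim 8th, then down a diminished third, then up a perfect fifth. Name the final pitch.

Down a perfect fifth from F#5: B4 (7 semitones down).
B4 up a diminished octave → Bb5 (11 semitones).
A diminished third down from Bb5 is G#5.
A perfect fifth up from G#5 is D#6.

D#6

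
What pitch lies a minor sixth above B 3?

G 4

Six letter names up from B: G.
A minor sixth spans 8 semitones, so from B3 the target pitch is G4.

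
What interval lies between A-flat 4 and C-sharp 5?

A to C spans three letter names (A-B-C): a third.
A major third would be 4 semitones; Ab4 to C#5 is 5, one semitone wider, so the interval is augmented.

A3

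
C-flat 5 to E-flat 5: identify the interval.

C to E spans three letter names (C-D-E) — that makes it a third of some quality.
The major third spans 4 semitones, and Cb5 to Eb5 is exactly 4 semitones — so this is a major third.

major third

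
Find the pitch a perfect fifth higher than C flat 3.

G flat 3

Five letter names up from C: G.
A perfect fifth is 7 semitones; 7 semitones up from Cb3 gives Gb3.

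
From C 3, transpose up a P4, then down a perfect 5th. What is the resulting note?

A perfect fourth up from C3 is F3.
Down a perfect fifth from F3: Bb2 (7 semitones down).

B flat 2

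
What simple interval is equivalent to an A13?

Subtracting seven from the interval number removes an octave: 13 − 7 = 6.
Quality carries through unchanged, so the simple form is an augmented sixth.

augmented 6th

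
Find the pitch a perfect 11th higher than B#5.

Four letters up from B (plus an octave) reaches E.
A perfect eleventh spans 17 semitones, so from B#5 the target pitch is E#7.

E#7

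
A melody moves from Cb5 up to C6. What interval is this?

C to C is the same letter name, plus an octave: an octave.
The perfect octave is 12 semitones; here we have 13, one semitone wider: augmented.

A8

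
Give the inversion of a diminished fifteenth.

augmented unison

First reduce the compound diminished fifteenth to its simple form, a diminished octave.
The rule of nine gives the new number: 9 − 8 = 1, so an octave becomes a unison.
Quality inverts too: diminished becomes augmented. That makes the inversion an augmented unison.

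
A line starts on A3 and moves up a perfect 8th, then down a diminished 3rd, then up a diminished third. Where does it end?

A4

A3 up a perfect octave → A4 (12 semitones).
A4 down a diminished third → F##4 (2 semitones).
A diminished third up from F##4 is A4.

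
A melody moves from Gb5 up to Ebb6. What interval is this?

G to E spans six letter names (G-A-B-C-D-E): a sixth.
A major sixth would be 9 semitones, but Gb5 to Ebb6 is 8 — one semitone narrower, making it a minor sixth.

minor sixth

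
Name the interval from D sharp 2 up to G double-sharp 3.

D to G spans four letter names (D-E-F-G), plus an octave, so the interval is some kind of eleventh.
The perfect eleventh is 17 semitones; here we have 18, one semitone wider: augmented.
(Equivalently, a compound augmented fourth: an augmented fourth plus an octave.)

augmented eleventh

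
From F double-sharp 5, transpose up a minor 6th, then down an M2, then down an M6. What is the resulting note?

Up a minor sixth from F##5: D#6 (8 semitones up).
Down a major second from D#6: C#6 (2 semitones down).
A major sixth down from C#6 is E5.

E 5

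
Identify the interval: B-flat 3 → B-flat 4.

perfect octave

B to B is the same letter name, plus an octave: an octave.
Bb3 to Bb4 is 12 semitones, matching the perfect octave exactly, so the quality is perfect.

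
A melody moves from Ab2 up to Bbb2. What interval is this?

A to B spans two letter names (A-B): a second.
Ab2 to Bbb2 is 1 semitone, a half step short of the major second (2), so this is minor.

minor second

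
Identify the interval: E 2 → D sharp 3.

M7

E to D spans seven letter names (E-F-G-A-B-C-D): a seventh.
E2 to D#3 is 11 semitones, matching the major seventh exactly, so the quality is major.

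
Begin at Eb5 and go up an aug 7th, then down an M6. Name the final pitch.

F#5

An augmented seventh up from Eb5 is D#6.
Down a major sixth from D#6: F#5 (9 semitones down).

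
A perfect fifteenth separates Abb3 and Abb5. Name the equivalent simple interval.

P8

Subtracting seven from the interval number removes an octave: 15 − 7 = 8.
That makes a perfect fifteenth a compound perfect octave — an octave plus a perfect octave.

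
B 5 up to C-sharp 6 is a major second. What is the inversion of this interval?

The rule of nine gives the new number: 9 − 2 = 7, so a second becomes a seventh.
Quality inverts too: major becomes minor. That makes the inversion a minor seventh.

minor seventh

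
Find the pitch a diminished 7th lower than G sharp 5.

Seven letter names down from G: A.
A diminished seventh spans 9 semitones, so from G#5 the target pitch is A##4.

A double-sharp 4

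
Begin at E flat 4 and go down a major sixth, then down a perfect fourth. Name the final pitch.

D flat 3

A major sixth down from Eb4 is Gb3.
Gb3 down a perfect fourth → Db3 (5 semitones).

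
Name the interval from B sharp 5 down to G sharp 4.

major 10th

Descending from B#5 to G#4 is the same interval as ascending G#4 to B#5.
G to B spans three letter names (G-A-B), plus an octave — that makes it a tenth of some quality.
Counting semitones, G#4→B#5 is 16, which is the major tenth.
(Equivalently, a compound major third: a major third plus an octave.)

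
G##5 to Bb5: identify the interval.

G to B spans three letter names (G-A-B), so the interval is some kind of third.
G##5 to Bb5 spans 1 semitone — three semitones narrower than the major third (4) — giving a doubly diminished third.

dd3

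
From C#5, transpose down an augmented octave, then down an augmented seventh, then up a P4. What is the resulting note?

Down an augmented octave from C#5: C4 (13 semitones down).
Down an augmented seventh from C4: Dbb3 (12 semitones down).
A perfect fourth up from Dbb3 is Gbb3.

Gbb3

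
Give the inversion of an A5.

diminished 4th

The rule of nine gives the new number: 9 − 5 = 4, so a fifth becomes a fourth.
And augmented becomes diminished under inversion, so we get a diminished fourth.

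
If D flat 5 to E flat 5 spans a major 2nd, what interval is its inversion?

The rule of nine gives the new number: 9 − 2 = 7, so a second becomes a seventh.
The quality also flips — major becomes minor — giving a minor seventh.

minor 7th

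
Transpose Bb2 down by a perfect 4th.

F2

Four letter names down from B: F.
A perfect fourth spans 5 semitones, so from Bb2 the target pitch is F2.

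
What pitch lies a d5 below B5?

E#5

Counting five letter names down from B lands on E.
A diminished fifth is 6 semitones; 6 semitones down from B5 gives E#5.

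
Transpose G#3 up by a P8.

G#4

For an octave the letter name doesn't change: still G, an octave up.
Moving 12 semitones up from G#3 (the size of a perfect octave) reaches G#4.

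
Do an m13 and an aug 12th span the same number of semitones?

Yes

A minor thirteenth spans 20 semitones, and an augmented twelfth also spans 20 semitones — they're enharmonic.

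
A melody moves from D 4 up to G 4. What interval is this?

D to G spans four letter names (D-E-F-G), so the interval is some kind of fourth.
Counting semitones, D4→G4 is 5, which is the perfect fourth.

perfect 4th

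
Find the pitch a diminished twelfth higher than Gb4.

Dbb6

Five letters up from G (plus an octave) reaches D.
A diminished twelfth spans 18 semitones, so from Gb4 the target pitch is Dbb6.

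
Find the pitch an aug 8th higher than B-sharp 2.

B-double-sharp 3

An octave keeps the letter name B, an octave up from B.
An augmented octave spans 13 semitones, so from B#2 the target pitch is B##3.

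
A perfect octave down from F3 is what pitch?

F2

The letter stays F (same as the start), shifted an octave down.
Moving 12 semitones down from F3 (the size of a perfect octave) reaches F2.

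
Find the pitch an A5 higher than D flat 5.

The fifth takes the letter from D up to A.
Moving 8 semitones up from Db5 (the size of an augmented fifth) reaches A5.

A 5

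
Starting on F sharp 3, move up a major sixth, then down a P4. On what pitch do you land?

A sharp 3

F#3 up a major sixth → D#4 (9 semitones).
Down a perfect fourth from D#4: A#3 (5 semitones down).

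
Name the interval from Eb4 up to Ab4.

perfect fourth

E to A spans four letter names (E-F-G-A): a fourth.
Counting semitones, Eb4→Ab4 is 5, which is the perfect fourth.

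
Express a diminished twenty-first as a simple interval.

diminished seventh

Subtracting seven from the interval number removes an octave: 21 − 14 = 7.
That makes a diminished twenty-first a compound diminished seventh — 2 octaves plus a diminished seventh.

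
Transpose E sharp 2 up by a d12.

The twelfth's letter: E up five letter names plus an octave → B.
A diminished twelfth is 18 semitones; 18 semitones up from E#2 gives B3.

B 3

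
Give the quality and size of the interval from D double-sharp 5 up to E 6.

diminished 9th

D to E spans two letter names (D-E), plus an octave, so the interval is some kind of ninth.
A major ninth would be 14 semitones; D##5 to E6 is 12, two semitones narrower, so the interval is diminished.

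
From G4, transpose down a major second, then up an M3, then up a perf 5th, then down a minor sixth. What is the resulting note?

G#4

Down a major second from G4: F4 (2 semitones down).
F4 up a major third → A4 (4 semitones).
A4 up a perfect fifth → E5 (7 semitones).
A minor sixth down from E5 is G#4.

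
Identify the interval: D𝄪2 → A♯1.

augmented fourth

Descending from D##2 to A#1 is the same interval as ascending A#1 to D##2.
A to D spans four letter names (A-B-C-D), so the interval is some kind of fourth.
A#1 to D##2 spans 6 semitones — one semitone wider than the perfect fourth (5) — giving an augmented fourth.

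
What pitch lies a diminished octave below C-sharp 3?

C-double-sharp 2

The letter stays C (same as the start), shifted an octave down.
Moving 11 semitones down from C#3 (the size of a diminished octave) reaches C##2.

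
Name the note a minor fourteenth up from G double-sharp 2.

F double-sharp 4

The fourteenth's letter: G up seven letter names plus an octave → F.
Moving 22 semitones up from G##2 (the size of a minor fourteenth) reaches F##4.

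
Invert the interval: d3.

augmented 6th

The rule of nine gives the new number: 9 − 3 = 6, so a third becomes a sixth.
Quality inverts too: diminished becomes augmented. That makes the inversion an augmented sixth.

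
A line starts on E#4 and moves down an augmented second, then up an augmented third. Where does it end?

Down an augmented second from E#4: D4 (3 semitones down).
Up an augmented third from D4: F##4 (5 semitones up).

F##4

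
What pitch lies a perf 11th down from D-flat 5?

Counting four letter names plus an octave down from D lands on A.
Moving 17 semitones down from Db5 (the size of a perfect eleventh) reaches Ab3.

A-flat 3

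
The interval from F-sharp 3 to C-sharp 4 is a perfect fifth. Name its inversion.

Inverted interval numbers add to nine, so a fifth pairs with a fourth (5 + 4 = 9).
Quality inverts too: perfect stays perfect. That makes the inversion a perfect fourth.

perfect 4th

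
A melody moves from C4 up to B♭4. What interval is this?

C to B spans seven letter names (C-D-E-F-G-A-B), so the interval is some kind of seventh.
At 10 semitones, C4→Bb4 falls one short of a major seventh: minor.

m7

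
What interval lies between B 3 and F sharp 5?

B to F spans five letter names (B-C-D-E-F), plus an octave: a twelfth.
The perfect twelfth spans 19 semitones, and B3 to F#5 is exactly 19 semitones — so this is a perfect twelfth.
(Equivalently, a compound perfect fifth: a perfect fifth plus an octave.)

perfect twelfth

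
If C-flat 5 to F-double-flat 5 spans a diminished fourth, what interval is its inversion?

augmented fifth

The rule of nine gives the new number: 9 − 4 = 5, so a fourth becomes a fifth.
And diminished becomes augmented under inversion, so we get an augmented fifth.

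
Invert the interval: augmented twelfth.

First reduce the compound augmented twelfth to its simple form, an augmented fifth.
Interval numbers invert to sum to nine: 5 + 4 = 9, so a fifth inverts to a fourth.
The quality also flips — augmented becomes diminished — giving a diminished fourth.

diminished 4th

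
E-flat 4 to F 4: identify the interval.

major second

E to F spans two letter names (E-F), so the interval is some kind of second.
Counting semitones, Eb4→F4 is 2, which is the major second.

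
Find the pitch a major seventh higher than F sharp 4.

Counting seven letter names up from F lands on E.
A major seventh is 11 semitones; 11 semitones up from F#4 gives E#5.

E sharp 5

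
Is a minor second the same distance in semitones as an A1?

A minor second = 1 semitone = an augmented unison; enharmonically equal.

Yes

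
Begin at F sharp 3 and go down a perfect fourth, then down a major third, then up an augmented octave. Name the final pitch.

A sharp 3

F#3 down a perfect fourth → C#3 (5 semitones).
A major third down from C#3 is A2.
Up an augmented octave from A2: A#3 (13 semitones up).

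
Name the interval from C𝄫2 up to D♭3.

C to D spans two letter names (C-D), plus an octave — that makes it a ninth of some quality.
Cbb2 to Db3 spans 15 semitones — one semitone wider than the major ninth (14) — giving an augmented ninth.
(Equivalently, a compound augmented second: an augmented second plus an octave.)

augmented ninth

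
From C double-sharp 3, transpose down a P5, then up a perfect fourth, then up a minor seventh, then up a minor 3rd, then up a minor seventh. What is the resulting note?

A perfect fifth down from C##3 is F##2.
F##2 up a perfect fourth → B#2 (5 semitones).
A minor seventh up from B#2 is A#3.
A minor third up from A#3 is C#4.
C#4 up a minor seventh → B4 (10 semitones).

B 4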